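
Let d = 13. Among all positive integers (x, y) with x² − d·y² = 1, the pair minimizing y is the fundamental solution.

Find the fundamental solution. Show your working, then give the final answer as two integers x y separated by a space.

649 180

d=13: √d = [3; 1,1,1,1,6] (ℓ=5, odd), read p_9/q_9
i=0: a=3 ⇒ p=3, q=1
i=1: a=1 ⇒ p=4, q=1
i=2: a=1 ⇒ p=7, q=2
…
i=8: a=1 ⇒ p=393, q=109
i=9: a=1 ⇒ p=649, q=180
(x₁, y₁) = (649, 180);  649² − 13·180² = 1 ✓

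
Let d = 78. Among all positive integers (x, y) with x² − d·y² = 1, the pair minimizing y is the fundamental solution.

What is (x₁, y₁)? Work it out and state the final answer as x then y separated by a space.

√78 → a₀=8, period (1,4,1,16); ℓ=4 even so k=3
i=0: a=8 ⇒ p=8, q=1
i=1: a=1 ⇒ p=9, q=1
i=2: a=4 ⇒ p=44, q=5
i=3: a=1 ⇒ p=53, q=6
fundamental: x₁=53, y₁=6  (since 2809 − 78·36 = 1)

53 6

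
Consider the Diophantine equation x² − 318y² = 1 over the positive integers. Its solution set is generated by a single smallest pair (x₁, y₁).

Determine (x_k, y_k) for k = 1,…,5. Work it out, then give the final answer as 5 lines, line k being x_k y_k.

107 6
22897 1284
4899851 274770
1048545217 58799496
224383776587 12582817374

√318 = [17; 1,4,1,34, …], period ℓ=4 (even) → k=3
k=0  a_k=17  p_k/q_k = 17/1
…
k=2  a_k=4  p_k/q_k = 89/5
k=3  a_k=1  p_k/q_k = 107/6
→ (107, 6).  Check: 107²=11449, 318·6²=11448, difference 1.
(x_2, y_2) = (107·107 + 318·6·6, 107·6 + 6·107) = (22897, 1284)
(x_3, y_3) = (107·22897 + 318·6·1284, 107·1284 + 6·22897) = (4899851, 274770)
(x_4, y_4) = (107·4899851 + 318·6·274770, 107·274770 + 6·4899851) = (1048545217, 58799496)
(x_5, y_5) = (107·1048545217 + 318·6·58799496, 107·58799496 + 6·1048545217) = (224383776587, 12582817374)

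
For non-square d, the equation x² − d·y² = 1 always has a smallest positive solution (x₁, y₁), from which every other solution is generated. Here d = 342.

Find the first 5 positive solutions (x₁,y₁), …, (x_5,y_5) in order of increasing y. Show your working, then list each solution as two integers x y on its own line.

37 2
2737 148
202501 10950
14982337 810152
1108490437 59940298

√342 = [18; 2,36, …], period ℓ=2 (even) → k=1
step 0: (18, 1)  from 18·(1,0) + (0,1)
step 1: (37, 2)  from 2·(18,1) + (1,0)
fundamental: x₁=37, y₁=2  (since 1369 − 342·4 = 1)
(x_2, y_2) = (37·37 + 342·2·2, 37·2 + 2·37) = (2737, 148)
(x_3, y_3) = (37·2737 + 342·2·148, 37·148 + 2·2737) = (202501, 10950)
(x_4, y_4) = (37·202501 + 342·2·10950, 37·10950 + 2·202501) = (14982337, 810152)
(x_5, y_5) = (37·14982337 + 342·2·810152, 37·810152 + 2·14982337) = (1108490437, 59940298)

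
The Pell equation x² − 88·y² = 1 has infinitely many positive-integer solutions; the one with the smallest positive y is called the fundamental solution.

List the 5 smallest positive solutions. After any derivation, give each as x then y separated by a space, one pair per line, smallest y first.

197 21
77617 8274
30580901 3259935
12048797377 1284406116
4747195585637 506052749769

√88 → a₀=9, period (2,1,1,1,2,18); ℓ=6 even so k=5
i=0: a=9 ⇒ p=9, q=1
i=1: a=2 ⇒ p=19, q=2
i=2: a=1 ⇒ p=28, q=3
i=3: a=1 ⇒ p=47, q=5
i=4: a=1 ⇒ p=75, q=8
i=5: a=2 ⇒ p=197, q=21
fundamental: x₁=197, y₁=21  (since 38809 − 88·441 = 1)
k=2:  x_2 = 197·197+88·21·21 = 77617,  y_2 = 197·21+21·197 = 8274
k=3:  x_3 = 197·77617+88·21·8274 = 30580901,  y_3 = 197·8274+21·77617 = 3259935
k=4:  x_4 = 197·30580901+88·21·3259935 = 12048797377,  y_4 = 197·3259935+21·30580901 = 1284406116
k=5:  x_5 = 197·12048797377+88·21·1284406116 = 4747195585637,  y_5 = 197·1284406116+21·12048797377 = 506052749769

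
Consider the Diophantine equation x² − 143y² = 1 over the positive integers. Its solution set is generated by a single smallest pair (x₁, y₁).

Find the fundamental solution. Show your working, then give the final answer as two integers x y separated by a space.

√143 = [11; 1,22, …], period ℓ=2 (even) → k=1
step 0: (11, 1)  from 11·(1,0) + (0,1)
step 1: (12, 1)  from 1·(11,1) + (1,0)
(x₁, y₁) = (12, 1);  12² − 143·1² = 1 ✓

12 1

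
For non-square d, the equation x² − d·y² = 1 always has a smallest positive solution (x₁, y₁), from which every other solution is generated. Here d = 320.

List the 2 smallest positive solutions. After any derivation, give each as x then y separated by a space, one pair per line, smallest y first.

d=320: √d = [17; 1,7,1,34] (ℓ=4, even), read p_3/q_3
i=0: a=17 ⇒ p=17, q=1
…
i=2: a=7 ⇒ p=143, q=8
i=3: a=1 ⇒ p=161, q=9
fundamental: x₁=161, y₁=9  (since 25921 − 320·81 = 1)
k=2:  x_2 = 161·161+320·9·9 = 51841,  y_2 = 161·9+9·161 = 2898

161 9
51841 2898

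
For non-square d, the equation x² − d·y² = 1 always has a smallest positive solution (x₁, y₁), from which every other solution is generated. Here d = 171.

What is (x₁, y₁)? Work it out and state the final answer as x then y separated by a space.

[13; 13,26] for √171; ℓ=2 ⇒ convergent index 1
step 0: (13, 1)  from 13·(1,0) + (0,1)
step 1: (170, 13)  from 13·(13,1) + (1,0)
→ (170, 13).  Check: 170²=28900, 171·13²=28899, difference 1.

170 13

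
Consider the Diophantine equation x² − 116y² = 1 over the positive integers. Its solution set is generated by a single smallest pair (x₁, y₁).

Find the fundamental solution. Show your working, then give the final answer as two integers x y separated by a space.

9801 910

√116 → a₀=10, period (1,3,2,1,4,1,2,3,1,20); ℓ=10 even so k=9
step 0: (10, 1)  from 10·(1,0) + (0,1)
…
step 3: (97, 9)  from 2·(43,4) + (11,1)
…
step 5: (657, 61)  from 4·(140,13) + (97,9)
…
step 8: (7550, 701)  from 3·(2251,209) + (797,74)
step 9: (9801, 910)  from 1·(7550,701) + (2251,209)
→ (9801, 910).  Check: 9801²=96059601, 116·910²=96059600, difference 1.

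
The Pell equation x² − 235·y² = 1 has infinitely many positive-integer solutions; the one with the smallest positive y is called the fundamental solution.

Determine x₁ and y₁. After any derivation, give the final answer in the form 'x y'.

46 3

√235 → a₀=15, period (3,30); ℓ=2 even so k=1
step 0: (15, 1)  from 15·(1,0) + (0,1)
step 1: (46, 3)  from 3·(15,1) + (1,0)
fundamental: x₁=46, y₁=3  (since 2116 − 235·9 = 1)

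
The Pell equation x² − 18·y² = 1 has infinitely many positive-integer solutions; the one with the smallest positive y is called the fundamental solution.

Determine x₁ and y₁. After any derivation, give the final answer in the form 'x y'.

d=18: √d = [4; 4,8] (ℓ=2, even), read p_1/q_1
k=0  a_k=4  p_k/q_k = 4/1
k=1  a_k=4  p_k/q_k = 17/4
→ (17, 4).  Check: 17²=289, 18·4²=288, difference 1.

17 4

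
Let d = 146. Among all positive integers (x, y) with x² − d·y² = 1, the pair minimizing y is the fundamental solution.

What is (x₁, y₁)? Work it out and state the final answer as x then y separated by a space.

145 12

√146 = [12; 12,24, …], period ℓ=2 (even) → k=1
step 0: (12, 1)  from 12·(1,0) + (0,1)
step 1: (145, 12)  from 12·(12,1) + (1,0)
→ (145, 12).  Check: 145²=21025, 146·12²=21024, difference 1.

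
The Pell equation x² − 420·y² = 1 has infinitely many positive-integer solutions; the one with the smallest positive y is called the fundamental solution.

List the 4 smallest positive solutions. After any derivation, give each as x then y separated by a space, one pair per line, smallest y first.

41 2
3361 164
275561 13446
22592641 1102408

d=420: √d = [20; 2,40] (ℓ=2, even), read p_1/q_1
step 0: (20, 1)  from 20·(1,0) + (0,1)
step 1: (41, 2)  from 2·(20,1) + (1,0)
fundamental: x₁=41, y₁=2  (since 1681 − 420·4 = 1)
(41+2√420)^2 = 3361 + 164√420
(41+2√420)^3 = 275561 + 13446√420
(41+2√420)^4 = 22592641 + 1102408√420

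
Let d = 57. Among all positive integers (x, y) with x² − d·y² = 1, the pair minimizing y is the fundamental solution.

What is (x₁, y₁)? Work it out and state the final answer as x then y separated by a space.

151 20

[7; 1,1,4,1,1,14] for √57; ℓ=6 ⇒ convergent index 5
a_0=7:  p_0=7·1+0=7,  q_0=7·0+1=1
a_1=1:  p_1=1·7+1=8,  q_1=1·1+0=1
…
a_4=1:  p_4=1·68+15=83,  q_4=1·9+2=11
a_5=1:  p_5=1·83+68=151,  q_5=1·11+9=20
(x₁, y₁) = (151, 20);  151² − 57·20² = 1 ✓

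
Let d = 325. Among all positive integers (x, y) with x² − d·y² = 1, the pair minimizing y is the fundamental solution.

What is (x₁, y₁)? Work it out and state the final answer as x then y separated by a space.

[18; 36] for √325; ℓ=1 ⇒ convergent index 1
a_0=18:  p_0=18·1+0=18,  q_0=18·0+1=1
a_1=36:  p_1=36·18+1=649,  q_1=36·1+0=36
fundamental: x₁=649, y₁=36  (since 421201 − 325·1296 = 1)

649 36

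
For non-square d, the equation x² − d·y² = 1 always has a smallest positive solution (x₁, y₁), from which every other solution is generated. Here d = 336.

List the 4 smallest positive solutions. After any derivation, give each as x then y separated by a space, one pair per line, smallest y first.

55 3
6049 330
665335 36297
73180801 3992340

d=336: √d = [18; 3,36] (ℓ=2, even), read p_1/q_1
step 0: (18, 1)  from 18·(1,0) + (0,1)
step 1: (55, 3)  from 3·(18,1) + (1,0)
fundamental: x₁=55, y₁=3  (since 3025 − 336·9 = 1)
(x_2, y_2) = (55·55 + 336·3·3, 55·3 + 3·55) = (6049, 330)
(x_3, y_3) = (55·6049 + 336·3·330, 55·330 + 3·6049) = (665335, 36297)
(x_4, y_4) = (55·665335 + 336·3·36297, 55·36297 + 3·665335) = (73180801, 3992340)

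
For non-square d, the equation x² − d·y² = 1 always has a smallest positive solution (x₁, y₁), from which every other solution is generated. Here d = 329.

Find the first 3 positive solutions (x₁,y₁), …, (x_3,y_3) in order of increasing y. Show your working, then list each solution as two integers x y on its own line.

d=329: √d = [18; 7,4,2,1,1,4,1,1,2,4,7,36] (ℓ=12, even), read p_11/q_11
i=0: a=18 ⇒ p=18, q=1
i=1: a=7 ⇒ p=127, q=7
…
i=3: a=2 ⇒ p=1179, q=65
i=4: a=1 ⇒ p=1705, q=94
i=5: a=1 ⇒ p=2884, q=159
i=6: a=4 ⇒ p=13241, q=730
i=7: a=1 ⇒ p=16125, q=889
i=8: a=1 ⇒ p=29366, q=1619
…
i=10: a=4 ⇒ p=328794, q=18127
i=11: a=7 ⇒ p=2376415, q=131016
(x₁, y₁) = (2376415, 131016);  2376415² − 329·131016² = 1 ✓
n=2: (2376415,131016)∘(2376415,131016) = (2376415·2376415+329·131016·131016, 2376415·131016+131016·2376415) = (11294696504449,622696775280)
n=3: (11294696504449,622696775280)∘(2376415,131016) = (2376415·11294696504449+329·131016·622696775280, 2376415·622696775280+131016·11294696504449) = (53681772387237964255,2959571914453911384)

2376415 131016
11294696504449 622696775280
53681772387237964255 2959571914453911384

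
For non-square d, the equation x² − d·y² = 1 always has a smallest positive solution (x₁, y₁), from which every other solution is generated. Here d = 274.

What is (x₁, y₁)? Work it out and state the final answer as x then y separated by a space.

3959299 239190

d=274: √d = [16; 1,1,4,4,1,1,32] (ℓ=7, odd), read p_13/q_13
i=0: a=16 ⇒ p=16, q=1
…
i=2: a=1 ⇒ p=33, q=2
i=3: a=4 ⇒ p=149, q=9
…
i=6: a=1 ⇒ p=1407, q=85
i=7: a=32 ⇒ p=45802, q=2767
…
i=12: a=1 ⇒ p=2189276, q=132259
i=13: a=1 ⇒ p=3959299, q=239190
fundamental: x₁=3959299, y₁=239190  (since 15676048571401 − 274·57211856100 = 1)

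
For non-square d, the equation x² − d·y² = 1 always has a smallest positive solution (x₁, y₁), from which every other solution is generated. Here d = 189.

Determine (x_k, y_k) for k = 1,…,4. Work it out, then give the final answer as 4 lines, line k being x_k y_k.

55 4
6049 440
665335 48396
73180801 5323120

√189 = [13; 1,2,1,26, …], period ℓ=4 (even) → k=3
k=0  a_k=13  p_k/q_k = 13/1
…
k=2  a_k=2  p_k/q_k = 41/3
k=3  a_k=1  p_k/q_k = 55/4
→ (55, 4).  Check: 55²=3025, 189·4²=3024, difference 1.
k=2:  x_2 = 55·55+189·4·4 = 6049,  y_2 = 55·4+4·55 = 440
k=3:  x_3 = 55·6049+189·4·440 = 665335,  y_3 = 55·440+4·6049 = 48396
k=4:  x_4 = 55·665335+189·4·48396 = 73180801,  y_4 = 55·48396+4·665335 = 5323120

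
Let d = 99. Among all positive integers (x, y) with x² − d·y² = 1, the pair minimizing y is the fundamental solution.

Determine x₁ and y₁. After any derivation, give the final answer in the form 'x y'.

10 1

√99 = [9; 1,18, …], period ℓ=2 (even) → k=1
step 0: (9, 1)  from 9·(1,0) + (0,1)
step 1: (10, 1)  from 1·(9,1) + (1,0)
→ (10, 1).  Check: 10²=100, 99·1²=99, difference 1.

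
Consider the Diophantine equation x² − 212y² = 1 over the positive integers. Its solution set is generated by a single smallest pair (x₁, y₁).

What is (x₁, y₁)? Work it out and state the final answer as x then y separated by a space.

66249 4550

√212 → a₀=14, period (1,1,3,1,1,…,1,1,28); ℓ=14 even so k=13
a_0=14:  p_0=14·1+0=14,  q_0=14·0+1=1
…
a_2=1:  p_2=1·15+14=29,  q_2=1·1+1=2
…
a_5=1:  p_5=1·131+102=233,  q_5=1·9+7=16
…
a_7=6:  p_7=6·364+233=2417,  q_7=6·25+16=166
a_8=1:  p_8=1·2417+364=2781,  q_8=1·166+25=191
…
a_11=3:  p_11=3·7979+5198=29135,  q_11=3·548+357=2001
a_12=1:  p_12=1·29135+7979=37114,  q_12=1·2001+548=2549
a_13=1:  p_13=1·37114+29135=66249,  q_13=1·2549+2001=4550
→ (66249, 4550).  Check: 66249²=4388930001, 212·4550²=4388930000, difference 1.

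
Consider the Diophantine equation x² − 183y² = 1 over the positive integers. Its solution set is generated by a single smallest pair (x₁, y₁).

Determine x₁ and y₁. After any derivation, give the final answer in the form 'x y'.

487 36

√183 → a₀=13, period (1,1,8,1,1,26); ℓ=6 even so k=5
step 0: (13, 1)  from 13·(1,0) + (0,1)
…
step 3: (230, 17)  from 8·(27,2) + (14,1)
step 4: (257, 19)  from 1·(230,17) + (27,2)
step 5: (487, 36)  from 1·(257,19) + (230,17)
fundamental: x₁=487, y₁=36  (since 237169 − 183·1296 = 1)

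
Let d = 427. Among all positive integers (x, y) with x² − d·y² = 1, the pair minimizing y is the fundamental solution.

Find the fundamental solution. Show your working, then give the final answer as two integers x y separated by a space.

62 3

√427 = [20; 1,1,1,40, …], period ℓ=4 (even) → k=3
step 0: (20, 1)  from 20·(1,0) + (0,1)
step 1: (21, 1)  from 1·(20,1) + (1,0)
step 2: (41, 2)  from 1·(21,1) + (20,1)
step 3: (62, 3)  from 1·(41,2) + (21,1)
(x₁, y₁) = (62, 3);  62² − 427·3² = 1 ✓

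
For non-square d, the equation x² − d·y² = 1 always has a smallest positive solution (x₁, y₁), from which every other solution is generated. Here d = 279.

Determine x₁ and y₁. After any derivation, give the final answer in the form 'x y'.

1520 91

√279 → a₀=16, period (1,2,2,1,2,2,1,32); ℓ=8 even so k=7
k=0  a_k=16  p_k/q_k = 16/1
k=1  a_k=1  p_k/q_k = 17/1
…
k=3  a_k=2  p_k/q_k = 117/7
…
k=6  a_k=2  p_k/q_k = 1069/64
k=7  a_k=1  p_k/q_k = 1520/91
(x₁, y₁) = (1520, 91);  1520² − 279·91² = 1 ✓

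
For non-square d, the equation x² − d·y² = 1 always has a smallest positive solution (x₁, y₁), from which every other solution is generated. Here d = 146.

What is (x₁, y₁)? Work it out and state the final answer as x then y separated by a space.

[12; 12,24] for √146; ℓ=2 ⇒ convergent index 1
a_0=12:  p_0=12·1+0=12,  q_0=12·0+1=1
a_1=12:  p_1=12·12+1=145,  q_1=12·1+0=12
fundamental: x₁=145, y₁=12  (since 21025 − 146·144 = 1)

145 12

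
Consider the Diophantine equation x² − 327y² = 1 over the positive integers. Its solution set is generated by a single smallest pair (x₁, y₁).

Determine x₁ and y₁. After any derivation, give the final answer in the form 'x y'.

217 12

d=327: √d = [18; 12,36] (ℓ=2, even), read p_1/q_1
step 0: (18, 1)  from 18·(1,0) + (0,1)
step 1: (217, 12)  from 12·(18,1) + (1,0)
fundamental: x₁=217, y₁=12  (since 47089 − 327·144 = 1)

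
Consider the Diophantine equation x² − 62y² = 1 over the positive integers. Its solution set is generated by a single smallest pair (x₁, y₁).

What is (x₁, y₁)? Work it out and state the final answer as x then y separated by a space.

63 8

√62 → a₀=7, period (1,6,1,14); ℓ=4 even so k=3
step 0: (7, 1)  from 7·(1,0) + (0,1)
step 1: (8, 1)  from 1·(7,1) + (1,0)
step 2: (55, 7)  from 6·(8,1) + (7,1)
step 3: (63, 8)  from 1·(55,7) + (8,1)
fundamental: x₁=63, y₁=8  (since 3969 − 62·64 = 1)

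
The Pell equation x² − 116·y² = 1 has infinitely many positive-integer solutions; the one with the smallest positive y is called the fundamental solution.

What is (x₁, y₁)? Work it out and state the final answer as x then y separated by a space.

[10; 1,3,2,1,4,1,2,3,1,20] for √116; ℓ=10 ⇒ convergent index 9
i=0: a=10 ⇒ p=10, q=1
…
i=2: a=3 ⇒ p=43, q=4
…
i=4: a=1 ⇒ p=140, q=13
…
i=6: a=1 ⇒ p=797, q=74
i=7: a=2 ⇒ p=2251, q=209
i=8: a=3 ⇒ p=7550, q=701
i=9: a=1 ⇒ p=9801, q=910
(x₁, y₁) = (9801, 910);  9801² − 116·910² = 1 ✓

9801 910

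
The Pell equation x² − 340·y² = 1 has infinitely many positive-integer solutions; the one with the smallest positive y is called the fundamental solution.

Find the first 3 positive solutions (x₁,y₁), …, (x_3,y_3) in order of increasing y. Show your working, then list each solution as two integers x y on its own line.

285769 15498
163327842721 8857695924
93348068572789129 5062509812995614

[18; 2,3,1,1,1,…,3,2,36] for √340; ℓ=14 ⇒ convergent index 13
a_0=18:  p_0=18·1+0=18,  q_0=18·0+1=1
a_1=2:  p_1=2·18+1=37,  q_1=2·1+0=2
…
a_3=1:  p_3=1·129+37=166,  q_3=1·7+2=9
a_4=1:  p_4=1·166+129=295,  q_4=1·9+7=16
a_5=1:  p_5=1·295+166=461,  q_5=1·16+9=25
…
a_7=8:  p_7=8·756+461=6509,  q_7=8·41+25=353
a_8=1:  p_8=1·6509+756=7265,  q_8=1·353+41=394
a_9=1:  p_9=1·7265+6509=13774,  q_9=1·394+353=747
a_10=1:  p_10=1·13774+7265=21039,  q_10=1·747+394=1141
a_11=1:  p_11=1·21039+13774=34813,  q_11=1·1141+747=1888
a_12=3:  p_12=3·34813+21039=125478,  q_12=3·1888+1141=6805
a_13=2:  p_13=2·125478+34813=285769,  q_13=2·6805+1888=15498
(x₁, y₁) = (285769, 15498);  285769² − 340·15498² = 1 ✓
k=2:  x_2 = 285769·285769+340·15498·15498 = 163327842721,  y_2 = 285769·15498+15498·285769 = 8857695924
k=3:  x_3 = 285769·163327842721+340·15498·8857695924 = 93348068572789129,  y_3 = 285769·8857695924+15498·163327842721 = 5062509812995614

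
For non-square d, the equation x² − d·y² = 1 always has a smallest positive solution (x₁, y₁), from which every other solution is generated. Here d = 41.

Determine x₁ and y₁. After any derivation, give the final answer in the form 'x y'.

[6; 2,2,12] for √41; ℓ=3 ⇒ convergent index 5
k=0  a_k=6  p_k/q_k = 6/1
k=1  a_k=2  p_k/q_k = 13/2
k=2  a_k=2  p_k/q_k = 32/5
k=3  a_k=12  p_k/q_k = 397/62
k=4  a_k=2  p_k/q_k = 826/129
k=5  a_k=2  p_k/q_k = 2049/320
(x₁, y₁) = (2049, 320);  2049² − 41·320² = 1 ✓

2049 320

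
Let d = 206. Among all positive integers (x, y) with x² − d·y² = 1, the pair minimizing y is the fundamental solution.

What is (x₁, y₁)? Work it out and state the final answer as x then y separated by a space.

59535 4148

√206 → a₀=14, period (2,1,5,14,5,1,2,28); ℓ=8 even so k=7
a_0=14:  p_0=14·1+0=14,  q_0=14·0+1=1
a_1=2:  p_1=2·14+1=29,  q_1=2·1+0=2
a_2=1:  p_2=1·29+14=43,  q_2=1·2+1=3
a_3=5:  p_3=5·43+29=244,  q_3=5·3+2=17
a_4=14:  p_4=14·244+43=3459,  q_4=14·17+3=241
a_5=5:  p_5=5·3459+244=17539,  q_5=5·241+17=1222
a_6=1:  p_6=1·17539+3459=20998,  q_6=1·1222+241=1463
a_7=2:  p_7=2·20998+17539=59535,  q_7=2·1463+1222=4148
(x₁, y₁) = (59535, 4148);  59535² − 206·4148² = 1 ✓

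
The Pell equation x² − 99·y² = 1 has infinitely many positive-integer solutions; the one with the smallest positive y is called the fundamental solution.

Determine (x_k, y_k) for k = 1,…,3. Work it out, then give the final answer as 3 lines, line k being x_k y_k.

10 1
199 20
3970 399

d=99: √d = [9; 1,18] (ℓ=2, even), read p_1/q_1
k=0  a_k=9  p_k/q_k = 9/1
k=1  a_k=1  p_k/q_k = 10/1
→ (10, 1).  Check: 10²=100, 99·1²=99, difference 1.
n=2: (10,1)∘(10,1) = (10·10+99·1·1, 10·1+1·10) = (199,20)
n=3: (199,20)∘(10,1) = (10·199+99·1·20, 10·20+1·199) = (3970,399)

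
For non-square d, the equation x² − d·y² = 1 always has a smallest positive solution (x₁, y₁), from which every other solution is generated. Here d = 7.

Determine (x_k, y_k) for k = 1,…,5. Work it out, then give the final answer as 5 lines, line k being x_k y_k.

8 3
127 48
2024 765
32257 12192
514088 194307

[2; 1,1,1,4] for √7; ℓ=4 ⇒ convergent index 3
i=0: a=2 ⇒ p=2, q=1
i=1: a=1 ⇒ p=3, q=1
i=2: a=1 ⇒ p=5, q=2
i=3: a=1 ⇒ p=8, q=3
(x₁, y₁) = (8, 3);  8² − 7·3² = 1 ✓
(8+3√7)^2 = 127 + 48√7
(8+3√7)^3 = 2024 + 765√7
(8+3√7)^4 = 32257 + 12192√7
(8+3√7)^5 = 514088 + 194307√7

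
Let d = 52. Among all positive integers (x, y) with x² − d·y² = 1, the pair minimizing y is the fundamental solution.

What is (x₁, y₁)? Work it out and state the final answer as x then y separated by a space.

[7; 4,1,2,1,4,14] for √52; ℓ=6 ⇒ convergent index 5
step 0: (7, 1)  from 7·(1,0) + (0,1)
step 1: (29, 4)  from 4·(7,1) + (1,0)
…
step 3: (101, 14)  from 2·(36,5) + (29,4)
step 4: (137, 19)  from 1·(101,14) + (36,5)
step 5: (649, 90)  from 4·(137,19) + (101,14)
→ (649, 90).  Check: 649²=421201, 52·90²=421200, difference 1.

649 90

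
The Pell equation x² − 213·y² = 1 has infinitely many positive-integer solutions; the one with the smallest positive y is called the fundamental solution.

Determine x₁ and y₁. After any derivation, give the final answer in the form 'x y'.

√213 → a₀=14, period (1,1,2,6,1,8,1,6,2,1,1,28); ℓ=12 even so k=11
step 0: (14, 1)  from 14·(1,0) + (0,1)
step 1: (15, 1)  from 1·(14,1) + (1,0)
step 2: (29, 2)  from 1·(15,1) + (14,1)
…
step 6: (4787, 328)  from 8·(540,37) + (467,32)
…
step 8: (36749, 2518)  from 6·(5327,365) + (4787,328)
…
step 10: (115574, 7919)  from 1·(78825,5401) + (36749,2518)
step 11: (194399, 13320)  from 1·(115574,7919) + (78825,5401)
(x₁, y₁) = (194399, 13320);  194399² − 213·13320² = 1 ✓

194399 13320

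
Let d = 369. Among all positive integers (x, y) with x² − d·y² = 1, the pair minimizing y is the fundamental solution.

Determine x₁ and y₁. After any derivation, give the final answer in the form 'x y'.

8396801 437120

√369 → a₀=19, period (4,1,3,2,7,4,7,2,3,1,4,38); ℓ=12 even so k=11
step 0: (19, 1)  from 19·(1,0) + (0,1)
…
step 2: (96, 5)  from 1·(77,4) + (19,1)
…
step 10: (1758061, 91521)  from 1·(1364557,71036) + (393504,20485)
step 11: (8396801, 437120)  from 4·(1758061,91521) + (1364557,71036)
→ (8396801, 437120).  Check: 8396801²=70506267033601, 369·437120²=70506267033600, difference 1.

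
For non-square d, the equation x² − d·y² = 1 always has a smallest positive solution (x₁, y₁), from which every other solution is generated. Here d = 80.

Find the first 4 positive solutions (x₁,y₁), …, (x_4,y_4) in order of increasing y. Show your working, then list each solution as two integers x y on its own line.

9 1
161 18
2889 323
51841 5796

√80 = [8; 1,16, …], period ℓ=2 (even) → k=1
step 0: (8, 1)  from 8·(1,0) + (0,1)
step 1: (9, 1)  from 1·(8,1) + (1,0)
fundamental: x₁=9, y₁=1  (since 81 − 80·1 = 1)
k=2:  x_2 = 9·9+80·1·1 = 161,  y_2 = 9·1+1·9 = 18
k=3:  x_3 = 9·161+80·1·18 = 2889,  y_3 = 9·18+1·161 = 323
k=4:  x_4 = 9·2889+80·1·323 = 51841,  y_4 = 9·323+1·2889 = 5796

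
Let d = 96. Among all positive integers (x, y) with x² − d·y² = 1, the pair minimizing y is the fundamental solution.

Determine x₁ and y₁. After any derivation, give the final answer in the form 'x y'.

49 5

√96 → a₀=9, period (1,3,1,18); ℓ=4 even so k=3
step 0: (9, 1)  from 9·(1,0) + (0,1)
step 1: (10, 1)  from 1·(9,1) + (1,0)
step 2: (39, 4)  from 3·(10,1) + (9,1)
step 3: (49, 5)  from 1·(39,4) + (10,1)
→ (49, 5).  Check: 49²=2401, 96·5²=2400, difference 1.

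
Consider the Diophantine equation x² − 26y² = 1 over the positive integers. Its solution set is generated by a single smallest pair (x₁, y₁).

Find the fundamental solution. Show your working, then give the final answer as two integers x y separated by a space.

51 10

d=26: √d = [5; 10] (ℓ=1, odd), read p_1/q_1
i=0: a=5 ⇒ p=5, q=1
i=1: a=10 ⇒ p=51, q=10
fundamental: x₁=51, y₁=10  (since 2601 − 26·100 = 1)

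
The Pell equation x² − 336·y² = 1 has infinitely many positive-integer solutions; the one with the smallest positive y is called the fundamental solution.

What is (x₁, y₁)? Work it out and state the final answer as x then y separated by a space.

55 3

d=336: √d = [18; 3,36] (ℓ=2, even), read p_1/q_1
step 0: (18, 1)  from 18·(1,0) + (0,1)
step 1: (55, 3)  from 3·(18,1) + (1,0)
(x₁, y₁) = (55, 3);  55² − 336·3² = 1 ✓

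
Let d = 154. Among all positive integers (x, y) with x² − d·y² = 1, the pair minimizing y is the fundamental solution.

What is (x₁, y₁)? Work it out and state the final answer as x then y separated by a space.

21295 1716

[12; 2,2,3,1,2,1,3,2,2,24] for √154; ℓ=10 ⇒ convergent index 9
k=0  a_k=12  p_k/q_k = 12/1
…
k=2  a_k=2  p_k/q_k = 62/5
…
k=7  a_k=3  p_k/q_k = 3847/310
k=8  a_k=2  p_k/q_k = 8724/703
k=9  a_k=2  p_k/q_k = 21295/1716
→ (21295, 1716).  Check: 21295²=453477025, 154·1716²=453477024, difference 1.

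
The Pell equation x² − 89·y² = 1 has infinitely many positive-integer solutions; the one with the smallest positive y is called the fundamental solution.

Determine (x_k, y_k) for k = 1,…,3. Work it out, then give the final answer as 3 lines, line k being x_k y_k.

[9; 2,3,3,2,18] for √89; ℓ=5 ⇒ convergent index 9
i=0: a=9 ⇒ p=9, q=1
…
i=4: a=2 ⇒ p=500, q=53
i=5: a=18 ⇒ p=9217, q=977
…
i=8: a=3 ⇒ p=216991, q=23001
i=9: a=2 ⇒ p=500001, q=53000
(x₁, y₁) = (500001, 53000);  500001² − 89·53000² = 1 ✓
n=2: (500001,53000)∘(500001,53000) = (500001·500001+89·53000·53000, 500001·53000+53000·500001) = (500002000001,53000106000)
n=3: (500002000001,53000106000)∘(500001,53000) = (500001·500002000001+89·53000·53000106000, 500001·53000106000+53000·500002000001) = (500003000004500001,53000212000159000)

500001 53000
500002000001 53000106000
500003000004500001 53000212000159000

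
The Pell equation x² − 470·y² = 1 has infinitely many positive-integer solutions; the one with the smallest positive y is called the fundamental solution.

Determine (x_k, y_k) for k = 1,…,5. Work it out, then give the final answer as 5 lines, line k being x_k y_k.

1691 78
5718961 263796
19341524411 892157994
65413029839041 3017278071912
221226847574112251 10204433547048390

√470 = [21; 1,2,8,2,1,42, …], period ℓ=6 (even) → k=5
i=0: a=21 ⇒ p=21, q=1
…
i=2: a=2 ⇒ p=65, q=3
i=3: a=8 ⇒ p=542, q=25
i=4: a=2 ⇒ p=1149, q=53
i=5: a=1 ⇒ p=1691, q=78
(x₁, y₁) = (1691, 78);  1691² − 470·78² = 1 ✓
(1691+78√470)^2 = 5718961 + 263796√470
(1691+78√470)^3 = 19341524411 + 892157994√470
(1691+78√470)^4 = 65413029839041 + 3017278071912√470
(1691+78√470)^5 = 221226847574112251 + 10204433547048390√470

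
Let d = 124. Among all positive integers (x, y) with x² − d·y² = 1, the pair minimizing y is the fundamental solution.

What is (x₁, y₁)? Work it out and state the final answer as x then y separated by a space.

√124 → a₀=11, period (7,2,1,1,1,…,2,7,22); ℓ=16 even so k=15
a_0=11:  p_0=11·1+0=11,  q_0=11·0+1=1
…
a_5=1:  p_5=1·412+245=657,  q_5=1·37+22=59
…
a_7=1:  p_7=1·2383+657=3040,  q_7=1·214+59=273
a_8=4:  p_8=4·3040+2383=14543,  q_8=4·273+214=1306
a_9=1:  p_9=1·14543+3040=17583,  q_9=1·1306+273=1579
…
a_11=1:  p_11=1·67292+17583=84875,  q_11=1·6043+1579=7622
a_12=1:  p_12=1·84875+67292=152167,  q_12=1·7622+6043=13665
…
a_14=2:  p_14=2·237042+152167=626251,  q_14=2·21287+13665=56239
a_15=7:  p_15=7·626251+237042=4620799,  q_15=7·56239+21287=414960
→ (4620799, 414960).  Check: 4620799²=21351783398401, 124·414960²=21351783398400, difference 1.

4620799 414960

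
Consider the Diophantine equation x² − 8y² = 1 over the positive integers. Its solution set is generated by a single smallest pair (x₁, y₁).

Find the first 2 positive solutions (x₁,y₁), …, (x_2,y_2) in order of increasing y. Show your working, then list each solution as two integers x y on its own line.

3 1
17 6

d=8: √d = [2; 1,4] (ℓ=2, even), read p_1/q_1
k=0  a_k=2  p_k/q_k = 2/1
k=1  a_k=1  p_k/q_k = 3/1
→ (3, 1).  Check: 3²=9, 8·1²=8, difference 1.
n=2: (3,1)∘(3,1) = (3·3+8·1·1, 3·1+1·3) = (17,6)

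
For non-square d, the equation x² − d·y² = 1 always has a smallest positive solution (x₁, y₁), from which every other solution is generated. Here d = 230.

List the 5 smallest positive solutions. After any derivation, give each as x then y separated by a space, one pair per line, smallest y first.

[15; 6,30] for √230; ℓ=2 ⇒ convergent index 1
a_0=15:  p_0=15·1+0=15,  q_0=15·0+1=1
a_1=6:  p_1=6·15+1=91,  q_1=6·1+0=6
fundamental: x₁=91, y₁=6  (since 8281 − 230·36 = 1)
k=2:  x_2 = 91·91+230·6·6 = 16561,  y_2 = 91·6+6·91 = 1092
k=3:  x_3 = 91·16561+230·6·1092 = 3014011,  y_3 = 91·1092+6·16561 = 198738
k=4:  x_4 = 91·3014011+230·6·198738 = 548533441,  y_4 = 91·198738+6·3014011 = 36169224
k=5:  x_5 = 91·548533441+230·6·36169224 = 99830072251,  y_5 = 91·36169224+6·548533441 = 6582600030

91 6
16561 1092
3014011 198738
548533441 36169224
99830072251 6582600030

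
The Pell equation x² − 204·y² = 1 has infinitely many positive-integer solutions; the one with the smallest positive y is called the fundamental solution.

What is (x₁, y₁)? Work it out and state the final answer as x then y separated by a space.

4999 350

√204 = [14; 3,1,1,6,1,1,3,28, …], period ℓ=8 (even) → k=7
a_0=14:  p_0=14·1+0=14,  q_0=14·0+1=1
…
a_3=1:  p_3=1·57+43=100,  q_3=1·4+3=7
…
a_5=1:  p_5=1·657+100=757,  q_5=1·46+7=53
a_6=1:  p_6=1·757+657=1414,  q_6=1·53+46=99
a_7=3:  p_7=3·1414+757=4999,  q_7=3·99+53=350
→ (4999, 350).  Check: 4999²=24990001, 204·350²=24990000, difference 1.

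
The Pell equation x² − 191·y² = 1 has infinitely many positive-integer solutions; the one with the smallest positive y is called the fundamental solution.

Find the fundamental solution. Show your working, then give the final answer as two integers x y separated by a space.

8994000 650783

d=191: √d = [13; 1,4,1,1,3,…,4,1,26] (ℓ=16, even), read p_15/q_15
k=0  a_k=13  p_k/q_k = 13/1
k=1  a_k=1  p_k/q_k = 14/1
k=2  a_k=4  p_k/q_k = 69/5
…
k=4  a_k=1  p_k/q_k = 152/11
…
k=8  a_k=13  p_k/q_k = 40217/2910
k=9  a_k=2  p_k/q_k = 83433/6037
…
k=12  a_k=1  p_k/q_k = 911765/65973
k=13  a_k=1  p_k/q_k = 1616447/116962
k=14  a_k=4  p_k/q_k = 7377553/533821
k=15  a_k=1  p_k/q_k = 8994000/650783
fundamental: x₁=8994000, y₁=650783  (since 80892036000000 − 191·423518513089 = 1)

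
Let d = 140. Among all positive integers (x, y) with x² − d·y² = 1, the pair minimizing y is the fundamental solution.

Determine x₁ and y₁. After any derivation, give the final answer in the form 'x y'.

71 6

√140 → a₀=11, period (1,4,1,22); ℓ=4 even so k=3
k=0  a_k=11  p_k/q_k = 11/1
k=1  a_k=1  p_k/q_k = 12/1
k=2  a_k=4  p_k/q_k = 59/5
k=3  a_k=1  p_k/q_k = 71/6
→ (71, 6).  Check: 71²=5041, 140·6²=5040, difference 1.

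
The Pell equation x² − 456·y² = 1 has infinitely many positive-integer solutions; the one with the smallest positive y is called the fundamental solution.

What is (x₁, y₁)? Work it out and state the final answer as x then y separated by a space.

√456 = [21; 2,1,4,1,2,42, …], period ℓ=6 (even) → k=5
step 0: (21, 1)  from 21·(1,0) + (0,1)
…
step 3: (299, 14)  from 4·(64,3) + (43,2)
step 4: (363, 17)  from 1·(299,14) + (64,3)
step 5: (1025, 48)  from 2·(363,17) + (299,14)
(x₁, y₁) = (1025, 48);  1025² − 456·48² = 1 ✓

1025 48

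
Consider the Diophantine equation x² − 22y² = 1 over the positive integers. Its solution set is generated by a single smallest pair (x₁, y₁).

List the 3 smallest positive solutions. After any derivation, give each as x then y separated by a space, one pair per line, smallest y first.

[4; 1,2,4,2,1,8] for √22; ℓ=6 ⇒ convergent index 5
i=0: a=4 ⇒ p=4, q=1
i=1: a=1 ⇒ p=5, q=1
i=2: a=2 ⇒ p=14, q=3
…
i=4: a=2 ⇒ p=136, q=29
i=5: a=1 ⇒ p=197, q=42
(x₁, y₁) = (197, 42);  197² − 22·42² = 1 ✓
k=2:  x_2 = 197·197+22·42·42 = 77617,  y_2 = 197·42+42·197 = 16548
k=3:  x_3 = 197·77617+22·42·16548 = 30580901,  y_3 = 197·16548+42·77617 = 6519870

197 42
77617 16548
30580901 6519870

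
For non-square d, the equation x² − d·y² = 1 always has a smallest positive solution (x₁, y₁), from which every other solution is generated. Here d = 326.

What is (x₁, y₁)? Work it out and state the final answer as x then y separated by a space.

325 18

d=326: √d = [18; 18,36] (ℓ=2, even), read p_1/q_1
step 0: (18, 1)  from 18·(1,0) + (0,1)
step 1: (325, 18)  from 18·(18,1) + (1,0)
→ (325, 18).  Check: 325²=105625, 326·18²=105624, difference 1.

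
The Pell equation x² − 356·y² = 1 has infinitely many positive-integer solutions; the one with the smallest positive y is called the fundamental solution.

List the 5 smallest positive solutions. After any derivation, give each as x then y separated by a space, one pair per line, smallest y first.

d=356: √d = [18; 1,6,1,1,2,…,6,1,36] (ℓ=14, even), read p_13/q_13
a_0=18:  p_0=18·1+0=18,  q_0=18·0+1=1
a_1=1:  p_1=1·18+1=19,  q_1=1·1+0=1
a_2=6:  p_2=6·19+18=132,  q_2=6·1+1=7
a_3=1:  p_3=1·132+19=151,  q_3=1·7+1=8
a_4=1:  p_4=1·151+132=283,  q_4=1·8+7=15
a_5=2:  p_5=2·283+151=717,  q_5=2·15+8=38
…
a_7=8:  p_7=8·1000+717=8717,  q_7=8·53+38=462
…
a_10=1:  p_10=1·28151+9717=37868,  q_10=1·1492+515=2007
…
a_12=6:  p_12=6·66019+37868=433982,  q_12=6·3499+2007=23001
a_13=1:  p_13=1·433982+66019=500001,  q_13=1·23001+3499=26500
fundamental: x₁=500001, y₁=26500  (since 250001000001 − 356·702250000 = 1)
(500001+26500√356)^2 = 500002000001 + 26500053000√356
(500001+26500√356)^3 = 500003000004500001 + 26500106000079500√356
(500001+26500√356)^4 = 500004000010000008000001 + 26500159000265000106000√356
(500001+26500√356)^5 = 500005000017500025000012500001 + 26500212000556500530000132500√356

500001 26500
500002000001 26500053000
500003000004500001 26500106000079500
500004000010000008000001 26500159000265000106000
500005000017500025000012500001 26500212000556500530000132500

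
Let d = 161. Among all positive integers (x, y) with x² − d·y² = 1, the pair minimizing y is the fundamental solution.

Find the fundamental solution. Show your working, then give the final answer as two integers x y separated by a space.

11775 928

[12; 1,2,4,1,2,1,4,2,1,24] for √161; ℓ=10 ⇒ convergent index 9
k=0  a_k=12  p_k/q_k = 12/1
k=1  a_k=1  p_k/q_k = 13/1
k=2  a_k=2  p_k/q_k = 38/3
…
k=4  a_k=1  p_k/q_k = 203/16
…
k=7  a_k=4  p_k/q_k = 3667/289
k=8  a_k=2  p_k/q_k = 8108/639
k=9  a_k=1  p_k/q_k = 11775/928
(x₁, y₁) = (11775, 928);  11775² − 161·928² = 1 ✓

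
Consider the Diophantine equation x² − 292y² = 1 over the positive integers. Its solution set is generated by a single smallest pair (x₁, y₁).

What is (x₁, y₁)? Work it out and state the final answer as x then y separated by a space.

d=292: √d = [17; 11,2,1,3,8,3,1,2,11,34] (ℓ=10, even), read p_9/q_9
step 0: (17, 1)  from 17·(1,0) + (0,1)
step 1: (188, 11)  from 11·(17,1) + (1,0)
step 2: (393, 23)  from 2·(188,11) + (17,1)
step 3: (581, 34)  from 1·(393,23) + (188,11)
step 4: (2136, 125)  from 3·(581,34) + (393,23)
…
step 6: (55143, 3227)  from 3·(17669,1034) + (2136,125)
step 7: (72812, 4261)  from 1·(55143,3227) + (17669,1034)
step 8: (200767, 11749)  from 2·(72812,4261) + (55143,3227)
step 9: (2281249, 133500)  from 11·(200767,11749) + (72812,4261)
(x₁, y₁) = (2281249, 133500);  2281249² − 292·133500² = 1 ✓

2281249 133500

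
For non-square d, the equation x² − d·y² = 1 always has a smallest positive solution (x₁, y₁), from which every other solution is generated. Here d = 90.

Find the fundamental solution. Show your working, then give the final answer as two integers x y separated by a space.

√90 → a₀=9, period (2,18); ℓ=2 even so k=1
step 0: (9, 1)  from 9·(1,0) + (0,1)
step 1: (19, 2)  from 2·(9,1) + (1,0)
(x₁, y₁) = (19, 2);  19² − 90·2² = 1 ✓

19 2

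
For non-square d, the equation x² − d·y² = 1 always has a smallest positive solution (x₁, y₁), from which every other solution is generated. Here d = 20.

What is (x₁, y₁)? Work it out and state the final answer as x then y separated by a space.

9 2

√20 → a₀=4, period (2,8); ℓ=2 even so k=1
i=0: a=4 ⇒ p=4, q=1
i=1: a=2 ⇒ p=9, q=2
fundamental: x₁=9, y₁=2  (since 81 − 20·4 = 1)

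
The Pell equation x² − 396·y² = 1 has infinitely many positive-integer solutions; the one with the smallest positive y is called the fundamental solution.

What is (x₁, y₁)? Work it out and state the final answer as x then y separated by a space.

199 10

d=396: √d = [19; 1,8,1,38] (ℓ=4, even), read p_3/q_3
i=0: a=19 ⇒ p=19, q=1
…
i=2: a=8 ⇒ p=179, q=9
i=3: a=1 ⇒ p=199, q=10
fundamental: x₁=199, y₁=10  (since 39601 − 396·100 = 1)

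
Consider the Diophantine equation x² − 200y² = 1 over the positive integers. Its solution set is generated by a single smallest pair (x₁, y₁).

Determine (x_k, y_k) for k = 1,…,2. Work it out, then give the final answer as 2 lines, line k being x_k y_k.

99 7
19601 1386

√200 = [14; 7,28, …], period ℓ=2 (even) → k=1
step 0: (14, 1)  from 14·(1,0) + (0,1)
step 1: (99, 7)  from 7·(14,1) + (1,0)
→ (99, 7).  Check: 99²=9801, 200·7²=9800, difference 1.
k=2:  x_2 = 99·99+200·7·7 = 19601,  y_2 = 99·7+7·99 = 1386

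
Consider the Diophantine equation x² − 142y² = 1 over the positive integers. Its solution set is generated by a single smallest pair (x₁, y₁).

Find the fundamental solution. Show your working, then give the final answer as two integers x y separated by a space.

√142 → a₀=11, period (1,10,1,22); ℓ=4 even so k=3
a_0=11:  p_0=11·1+0=11,  q_0=11·0+1=1
…
a_2=10:  p_2=10·12+11=131,  q_2=10·1+1=11
a_3=1:  p_3=1·131+12=143,  q_3=1·11+1=12
fundamental: x₁=143, y₁=12  (since 20449 − 142·144 = 1)

143 12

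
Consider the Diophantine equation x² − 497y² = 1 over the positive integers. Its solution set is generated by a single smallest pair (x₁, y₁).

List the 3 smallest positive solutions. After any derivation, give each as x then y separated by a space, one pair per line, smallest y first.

1201887 53912
2889064721537 129592263888
6944658661946678751 311510514535059400

√497 = [22; 3,2,2,5,6,5,2,2,3,44, …], period ℓ=10 (even) → k=9
k=0  a_k=22  p_k/q_k = 22/1
…
k=2  a_k=2  p_k/q_k = 156/7
k=3  a_k=2  p_k/q_k = 379/17
k=4  a_k=5  p_k/q_k = 2051/92
…
k=6  a_k=5  p_k/q_k = 65476/2937
…
k=8  a_k=2  p_k/q_k = 352750/15823
k=9  a_k=3  p_k/q_k = 1201887/53912
fundamental: x₁=1201887, y₁=53912  (since 1444532360769 − 497·2906503744 = 1)
(x_2, y_2) = (1201887·1201887 + 497·53912·53912, 1201887·53912 + 53912·1201887) = (2889064721537, 129592263888)
(x_3, y_3) = (1201887·2889064721537 + 497·53912·129592263888, 1201887·129592263888 + 53912·2889064721537) = (6944658661946678751, 311510514535059400)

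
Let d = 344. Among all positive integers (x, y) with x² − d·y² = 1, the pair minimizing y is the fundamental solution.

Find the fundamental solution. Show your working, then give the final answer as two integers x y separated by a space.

d=344: √d = [18; 1,1,4,1,3,1,4,1,1,36] (ℓ=10, even), read p_9/q_9
a_0=18:  p_0=18·1+0=18,  q_0=18·0+1=1
a_1=1:  p_1=1·18+1=19,  q_1=1·1+0=1
a_2=1:  p_2=1·19+18=37,  q_2=1·1+1=2
a_3=4:  p_3=4·37+19=167,  q_3=4·2+1=9
a_4=1:  p_4=1·167+37=204,  q_4=1·9+2=11
a_5=3:  p_5=3·204+167=779,  q_5=3·11+9=42
a_6=1:  p_6=1·779+204=983,  q_6=1·42+11=53
a_7=4:  p_7=4·983+779=4711,  q_7=4·53+42=254
a_8=1:  p_8=1·4711+983=5694,  q_8=1·254+53=307
a_9=1:  p_9=1·5694+4711=10405,  q_9=1·307+254=561
(x₁, y₁) = (10405, 561);  10405² − 344·561² = 1 ✓

10405 561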